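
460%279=181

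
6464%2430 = 1604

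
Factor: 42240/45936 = 2^4 * 3^(-1) * 5^1 * 29^(-1) = 80/87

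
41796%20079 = 1638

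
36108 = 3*12036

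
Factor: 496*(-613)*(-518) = 2^5*7^1*31^1*37^1*613^1 = 157496864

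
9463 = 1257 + 8206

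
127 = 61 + 66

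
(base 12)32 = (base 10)38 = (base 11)35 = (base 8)46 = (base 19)20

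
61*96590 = 5891990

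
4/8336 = 1/2084 ≈ 0.000480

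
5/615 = 1/123 ≈ 0.00813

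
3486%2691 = 795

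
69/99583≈0.000693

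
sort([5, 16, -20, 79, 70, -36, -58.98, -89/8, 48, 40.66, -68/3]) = [-58.98, -36, -68/3, -20, -89/8, 5, 16, 40.66, 48, 70, 79]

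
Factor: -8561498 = -1 * 2^1 * 11^1 * 107^1 * 3637^1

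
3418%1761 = 1657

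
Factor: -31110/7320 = -1*2^(-2)*17^1 = -17/4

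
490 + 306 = 796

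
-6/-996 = 1/166 ≈ 0.00602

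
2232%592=456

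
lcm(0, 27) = 0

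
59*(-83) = -4897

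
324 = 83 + 241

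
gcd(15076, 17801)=1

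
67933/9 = 7548 + 1/9≈7548.11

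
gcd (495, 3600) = 45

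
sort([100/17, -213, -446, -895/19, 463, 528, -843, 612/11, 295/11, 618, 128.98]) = [-843, -446, -213, -895/19, 100/17, 295/11, 612/11, 128.98, 463, 528, 618]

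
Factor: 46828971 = 3^2 * 7^1 * 167^1 * 4451^1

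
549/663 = 183/221 ≈ 0.828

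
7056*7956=56137536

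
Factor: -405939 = -1 * 3^1 * 47^1 * 2879^1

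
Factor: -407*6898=-1*2^1*11^1*37^1*3449^1=-2807486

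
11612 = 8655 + 2957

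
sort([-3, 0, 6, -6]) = [-6, -3, 0, 6]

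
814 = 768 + 46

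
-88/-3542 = 4/161 ≈ 0.0248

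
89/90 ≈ 0.989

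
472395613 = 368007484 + 104388129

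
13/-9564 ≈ -0.00136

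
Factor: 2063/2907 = 3^(-2)*17^(-1)*19^(-1)*2063^1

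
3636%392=108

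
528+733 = 1261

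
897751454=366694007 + 531057447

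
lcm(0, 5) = 0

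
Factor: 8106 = 2^1 * 3^1 * 7^1 * 193^1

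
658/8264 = 329/4132 ≈ 0.0796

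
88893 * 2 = 177786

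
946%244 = 214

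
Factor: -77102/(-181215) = 2^1 * 3^(-2) * 5^(-1) * 19^1 * 2029^1 * 4027^(-1)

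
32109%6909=4473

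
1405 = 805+600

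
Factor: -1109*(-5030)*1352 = 2^4*5^1*13^2*503^1*1109^1 = 7541821040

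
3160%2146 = 1014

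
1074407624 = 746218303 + 328189321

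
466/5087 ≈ 0.0916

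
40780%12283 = 3931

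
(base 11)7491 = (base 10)9901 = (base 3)111120201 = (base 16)26ad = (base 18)1ca1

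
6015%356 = 319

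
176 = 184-8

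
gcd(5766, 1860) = 186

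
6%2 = 0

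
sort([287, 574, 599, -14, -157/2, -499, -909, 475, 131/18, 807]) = [-909, -499, -157/2, -14, 131/18, 287, 475, 574, 599, 807]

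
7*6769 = 47383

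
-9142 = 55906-65048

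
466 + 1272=1738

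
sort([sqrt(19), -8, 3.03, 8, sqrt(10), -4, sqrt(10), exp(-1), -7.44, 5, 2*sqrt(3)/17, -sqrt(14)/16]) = [-8, -7.44, -4, -sqrt(14)/16, 2*sqrt(3)/17, exp(-1), 3.03, sqrt(10), sqrt(10), sqrt(19), 5, 8]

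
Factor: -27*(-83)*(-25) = -1*3^3*5^2*83^1 = -56025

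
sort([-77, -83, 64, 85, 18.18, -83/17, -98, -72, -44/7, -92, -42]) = [-98, -92, -83, -77, -72, -42, -44/7, -83/17, 18.18, 64, 85]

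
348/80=87/20=4.35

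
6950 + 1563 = 8513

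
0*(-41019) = 0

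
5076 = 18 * 282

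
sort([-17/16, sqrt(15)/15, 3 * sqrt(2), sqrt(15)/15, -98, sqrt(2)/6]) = [-98, -17/16, sqrt(2)/6, sqrt(15)/15, sqrt(15)/15, 3 * sqrt(2)]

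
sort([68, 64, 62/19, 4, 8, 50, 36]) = [62/19, 4, 8, 36, 50, 64, 68]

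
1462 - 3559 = -2097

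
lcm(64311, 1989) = 192933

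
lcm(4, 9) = 36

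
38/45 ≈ 0.844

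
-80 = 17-97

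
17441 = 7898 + 9543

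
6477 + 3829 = 10306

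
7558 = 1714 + 5844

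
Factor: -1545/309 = -1*5^1 = -5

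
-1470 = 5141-6611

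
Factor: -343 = -1 * 7^3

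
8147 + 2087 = 10234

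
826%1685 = 826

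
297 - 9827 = -9530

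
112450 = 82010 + 30440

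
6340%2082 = 94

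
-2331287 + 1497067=-834220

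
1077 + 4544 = 5621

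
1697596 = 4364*389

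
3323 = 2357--966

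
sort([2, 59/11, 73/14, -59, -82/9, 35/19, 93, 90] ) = [-59, -82/9, 35/19, 2, 73/14, 59/11, 90, 93] 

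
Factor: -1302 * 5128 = -1 * 2^4 * 3^1 * 7^1 * 31^1 * 641^1 = -6676656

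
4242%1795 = 652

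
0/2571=0=0.00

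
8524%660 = 604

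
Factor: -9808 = -1*2^4*613^1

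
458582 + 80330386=80788968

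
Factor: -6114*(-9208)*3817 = 2^4*3^1*11^1*347^1*1019^1*1151^1 = 214888366704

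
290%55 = 15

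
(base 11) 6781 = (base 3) 110020110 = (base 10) 8922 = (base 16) 22da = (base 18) 199c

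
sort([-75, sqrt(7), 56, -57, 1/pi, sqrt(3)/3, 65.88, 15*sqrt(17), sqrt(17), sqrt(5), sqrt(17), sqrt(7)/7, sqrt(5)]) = [-75, -57, 1/pi, sqrt(7)/7, sqrt(3)/3, sqrt(5), sqrt(5), sqrt(7), sqrt(17), sqrt(17), 56, 15*sqrt(17), 65.88]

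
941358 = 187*5034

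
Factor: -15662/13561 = -1 * 2^1 * 41^1 * 71^(-1) = -82/71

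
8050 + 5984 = 14034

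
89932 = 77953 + 11979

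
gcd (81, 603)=9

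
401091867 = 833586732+-432494865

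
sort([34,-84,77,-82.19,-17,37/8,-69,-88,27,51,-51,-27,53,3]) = [-88,-84,-82.19,-69,-51,-27,-17,3,37/8,27,34,51,53,77]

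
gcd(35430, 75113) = 1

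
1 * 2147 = 2147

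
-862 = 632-1494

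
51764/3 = 17254 + 2/3 ≈ 17254.67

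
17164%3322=554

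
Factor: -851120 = -1 * 2^4 * 5^1 * 10639^1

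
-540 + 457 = -83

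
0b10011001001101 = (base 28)ce5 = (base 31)a69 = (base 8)23115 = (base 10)9805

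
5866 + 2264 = 8130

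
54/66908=27/33454 ≈ 0.000807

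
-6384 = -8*798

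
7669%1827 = 361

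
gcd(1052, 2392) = 4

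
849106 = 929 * 914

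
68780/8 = 17195/2 = 8597.50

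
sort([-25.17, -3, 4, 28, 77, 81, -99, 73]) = [-99, -25.17, -3, 4, 28, 73, 77, 81]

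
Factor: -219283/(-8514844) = 2^(-2) * 13^(-1) * 17^1 * 373^(-1) * 439^(-1) * 12899^1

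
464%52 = 48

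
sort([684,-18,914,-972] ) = [-972,-18,684,914] 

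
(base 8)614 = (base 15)1b6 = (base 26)f6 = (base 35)bb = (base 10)396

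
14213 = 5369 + 8844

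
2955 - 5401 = -2446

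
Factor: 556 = 2^2 * 139^1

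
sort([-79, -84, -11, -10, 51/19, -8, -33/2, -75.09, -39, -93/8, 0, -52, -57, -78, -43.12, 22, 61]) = [-84, -79, -78, -75.09, -57, -52, -43.12, -39, -33/2, -93/8, -11, -10, -8, 0, 51/19, 22, 61]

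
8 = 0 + 8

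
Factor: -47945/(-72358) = 2^(-1)*5^1*11^(-2)*13^(-1)*23^(-1)*43^1*223^1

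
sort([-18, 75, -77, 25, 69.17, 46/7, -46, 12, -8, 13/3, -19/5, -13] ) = [-77, -46, -18, -13, -8, -19/5, 13/3, 46/7, 12, 25, 69.17, 75] 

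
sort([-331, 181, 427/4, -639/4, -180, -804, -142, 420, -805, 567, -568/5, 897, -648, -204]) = [-805, -804, -648, -331, -204, -180, -639/4, -142, -568/5, 427/4, 181, 420, 567, 897]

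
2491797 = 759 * 3283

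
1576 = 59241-57665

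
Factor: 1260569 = 1260569^1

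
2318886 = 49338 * 47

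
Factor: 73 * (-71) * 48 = -1 * 2^4 * 3^1 * 71^1 * 73^1 = -248784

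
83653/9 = 9294 + 7/9 ≈ 9294.78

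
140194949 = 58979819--81215130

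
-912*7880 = -7186560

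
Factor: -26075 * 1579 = -1 * 5^2 * 7^1 * 149^1 * 1579^1 = -41172425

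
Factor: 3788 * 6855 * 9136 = 2^6 * 3^1 * 5^1 * 457^1 * 571^1 * 947^1 = 237232136640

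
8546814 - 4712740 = 3834074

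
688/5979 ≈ 0.115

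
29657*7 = 207599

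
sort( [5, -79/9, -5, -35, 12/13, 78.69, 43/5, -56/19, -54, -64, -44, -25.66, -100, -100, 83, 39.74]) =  [-100, -100, -64, -54, -44, -35, -25.66, -79/9, -5, -56/19, 12/13, 5, 43/5, 39.74, 78.69, 83]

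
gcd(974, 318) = 2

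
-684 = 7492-8176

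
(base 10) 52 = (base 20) 2c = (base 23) 26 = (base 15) 37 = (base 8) 64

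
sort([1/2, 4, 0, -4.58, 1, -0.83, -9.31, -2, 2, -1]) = [-9.31, -4.58, -2, -1, -0.83, 0, 1/2, 1, 2, 4]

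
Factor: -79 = -1 * 79^1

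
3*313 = 939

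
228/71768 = 57/17942 ≈ 0.00318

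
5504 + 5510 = 11014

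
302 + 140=442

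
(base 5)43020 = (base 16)b45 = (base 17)9gc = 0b101101000101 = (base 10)2885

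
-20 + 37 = 17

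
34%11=1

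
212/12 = 53/3 ≈ 17.67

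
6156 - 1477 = 4679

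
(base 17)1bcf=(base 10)8311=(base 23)fg8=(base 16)2077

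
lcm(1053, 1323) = 51597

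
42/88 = 21/44 ≈ 0.477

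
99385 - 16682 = 82703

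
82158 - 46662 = 35496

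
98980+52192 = 151172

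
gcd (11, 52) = 1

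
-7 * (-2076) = 14532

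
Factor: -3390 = -1*2^1*3^1*5^1*113^1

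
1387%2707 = 1387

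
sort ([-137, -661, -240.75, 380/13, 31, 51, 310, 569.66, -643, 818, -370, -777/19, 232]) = [-661, -643, -370, -240.75, -137, -777/19, 380/13, 31, 51, 232, 310, 569.66, 818]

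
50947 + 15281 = 66228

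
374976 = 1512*248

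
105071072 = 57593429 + 47477643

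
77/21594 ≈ 0.00357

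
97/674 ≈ 0.144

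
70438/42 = 35219/21 ≈ 1677.10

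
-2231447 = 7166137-9397584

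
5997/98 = 61 + 19/98 ≈ 61.19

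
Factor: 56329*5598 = 2^1*3^2*7^1*13^1*311^1*619^1 = 315329742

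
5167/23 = 224 + 15/23 ≈ 224.65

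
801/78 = 10 + 7/26 ≈ 10.27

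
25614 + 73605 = 99219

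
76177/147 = 518+31/147 ≈ 518.21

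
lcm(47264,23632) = 47264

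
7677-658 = 7019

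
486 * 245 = 119070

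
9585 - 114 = 9471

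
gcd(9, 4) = 1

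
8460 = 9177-717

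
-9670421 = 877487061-887157482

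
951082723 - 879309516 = 71773207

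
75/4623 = 25/1541 ≈ 0.0162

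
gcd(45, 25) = 5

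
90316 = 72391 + 17925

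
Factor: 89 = 89^1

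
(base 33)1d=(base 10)46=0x2e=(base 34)1c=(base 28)1i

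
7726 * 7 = 54082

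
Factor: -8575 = -1 * 5^2 * 7^3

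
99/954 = 11/106 ≈ 0.104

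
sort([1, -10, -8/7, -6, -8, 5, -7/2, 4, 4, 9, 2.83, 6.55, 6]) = [-10, -8, -6, -7/2, -8/7, 1, 2.83, 4, 4, 5, 6, 6.55, 9]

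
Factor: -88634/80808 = -1*2^(-2)*3^(-1)*37^(-1)*487^1 = -487/444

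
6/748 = 3/374 ≈ 0.00802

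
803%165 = 143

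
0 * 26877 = 0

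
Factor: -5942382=-1*2^1*3^1*990397^1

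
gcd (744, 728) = 8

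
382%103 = 73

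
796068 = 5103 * 156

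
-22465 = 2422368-2444833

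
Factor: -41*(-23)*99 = 3^2*11^1*23^1*41^1 = 93357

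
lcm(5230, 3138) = 15690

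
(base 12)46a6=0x1ede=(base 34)6se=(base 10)7902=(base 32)7mu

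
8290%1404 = 1270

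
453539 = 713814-260275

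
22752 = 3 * 7584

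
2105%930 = 245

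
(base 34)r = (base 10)27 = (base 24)13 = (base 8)33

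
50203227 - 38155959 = 12047268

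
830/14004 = 415/7002 ≈ 0.0593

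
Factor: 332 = 2^2*83^1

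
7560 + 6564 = 14124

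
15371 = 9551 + 5820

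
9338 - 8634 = 704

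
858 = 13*66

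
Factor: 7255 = 5^1*1451^1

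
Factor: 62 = 2^1*31^1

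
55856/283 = 197 + 105/283 ≈ 197.37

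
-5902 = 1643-7545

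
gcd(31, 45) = 1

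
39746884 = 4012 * 9907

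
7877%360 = 317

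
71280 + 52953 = 124233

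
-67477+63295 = -4182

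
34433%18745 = 15688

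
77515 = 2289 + 75226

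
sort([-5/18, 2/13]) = [-5/18, 2/13]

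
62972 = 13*4844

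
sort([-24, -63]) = [-63, -24]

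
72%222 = 72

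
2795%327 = 179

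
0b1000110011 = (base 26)lh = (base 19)1ac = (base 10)563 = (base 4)20303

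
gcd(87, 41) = 1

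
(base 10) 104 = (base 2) 1101000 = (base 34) 32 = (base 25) 44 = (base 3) 10212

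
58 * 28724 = 1665992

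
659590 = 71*9290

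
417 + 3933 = 4350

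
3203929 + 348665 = 3552594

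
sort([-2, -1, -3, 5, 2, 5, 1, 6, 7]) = [-3, -2, -1, 1, 2, 5, 5, 6, 7]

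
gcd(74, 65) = 1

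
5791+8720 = 14511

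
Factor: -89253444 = -1*2^2*3^1*7^1*131^1*8111^1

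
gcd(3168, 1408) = 352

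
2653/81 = 32 + 61/81≈32.75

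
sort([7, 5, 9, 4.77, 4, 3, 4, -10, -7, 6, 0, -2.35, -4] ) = [-10, -7, -4, -2.35, 0, 3, 4, 4, 4.77, 5, 6, 7, 9] 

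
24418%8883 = 6652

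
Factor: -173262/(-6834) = 17^(-1) * 431^1 = 431/17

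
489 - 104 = 385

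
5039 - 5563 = -524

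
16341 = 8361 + 7980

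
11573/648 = 17 + 557/648 ≈ 17.86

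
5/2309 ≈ 0.00217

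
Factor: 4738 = 2^1*23^1*103^1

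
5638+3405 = 9043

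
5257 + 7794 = 13051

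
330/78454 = 165/39227 ≈ 0.00421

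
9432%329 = 220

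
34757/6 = 5792 + 5/6 ≈ 5792.83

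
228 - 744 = -516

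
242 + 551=793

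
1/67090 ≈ 0.0000149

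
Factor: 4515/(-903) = -1 * 5^1 = -5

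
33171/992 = 33 + 435/992 ≈ 33.44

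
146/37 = 3 + 35/37 ≈ 3.95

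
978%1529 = 978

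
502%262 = 240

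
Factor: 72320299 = 397^1 * 182167^1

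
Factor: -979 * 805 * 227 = -1 * 5^1 * 7^1 * 11^1 * 23^1 * 89^1 * 227^1 = -178897565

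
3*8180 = 24540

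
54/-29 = -1-25/29 ≈ -1.86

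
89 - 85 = 4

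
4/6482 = 2/3241≈0.000617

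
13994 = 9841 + 4153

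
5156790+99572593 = 104729383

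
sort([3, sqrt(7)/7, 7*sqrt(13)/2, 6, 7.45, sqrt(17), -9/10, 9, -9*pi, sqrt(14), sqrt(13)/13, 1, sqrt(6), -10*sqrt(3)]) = [-9*pi, -10*sqrt(3), -9/10, sqrt(13)/13, sqrt(7)/7, 1, sqrt(6), 3, sqrt(14), sqrt(17), 6, 7.45, 9, 7*sqrt(13)/2]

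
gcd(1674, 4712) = 62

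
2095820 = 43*48740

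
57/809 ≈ 0.0705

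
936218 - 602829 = 333389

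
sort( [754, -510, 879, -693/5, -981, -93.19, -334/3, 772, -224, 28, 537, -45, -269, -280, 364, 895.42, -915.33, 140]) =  [-981, -915.33, -510, -280, -269, -224, -693/5, -334/3, -93.19, -45, 28, 140, 364, 537, 754, 772, 879, 895.42]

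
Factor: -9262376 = -1*2^3*23^1*71^1*709^1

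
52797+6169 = 58966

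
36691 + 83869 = 120560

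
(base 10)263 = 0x107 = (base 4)10013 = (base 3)100202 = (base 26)a3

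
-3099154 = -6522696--3423542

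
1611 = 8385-6774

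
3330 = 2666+664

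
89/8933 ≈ 0.00996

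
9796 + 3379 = 13175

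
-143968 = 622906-766874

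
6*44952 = 269712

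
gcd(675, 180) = 45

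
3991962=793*5034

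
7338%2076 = 1110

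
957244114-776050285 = 181193829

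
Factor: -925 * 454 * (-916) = 2^3 * 5^2 * 37^1 * 227^1 * 229^1 = 384674200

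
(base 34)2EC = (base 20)700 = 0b101011110000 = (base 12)1754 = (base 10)2800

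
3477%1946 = 1531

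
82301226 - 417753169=-335451943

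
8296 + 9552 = 17848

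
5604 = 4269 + 1335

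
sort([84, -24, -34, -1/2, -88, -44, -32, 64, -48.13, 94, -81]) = [-88, -81, -48.13, -44, -34, -32, -24, -1/2, 64, 84, 94]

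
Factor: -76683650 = -1*2^1*5^2*1533673^1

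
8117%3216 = 1685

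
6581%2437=1707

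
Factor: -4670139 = -1*3^1*101^1*15413^1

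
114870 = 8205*14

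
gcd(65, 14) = 1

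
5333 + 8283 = 13616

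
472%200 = 72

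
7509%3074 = 1361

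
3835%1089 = 568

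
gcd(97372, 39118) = 2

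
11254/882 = 5627/441 ≈ 12.76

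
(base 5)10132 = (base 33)k7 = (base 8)1233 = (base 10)667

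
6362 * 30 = 190860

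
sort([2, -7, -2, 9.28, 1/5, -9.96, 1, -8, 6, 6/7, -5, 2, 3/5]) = [-9.96, -8, -7, -5, -2, 1/5, 3/5, 6/7, 1, 2, 2, 6, 9.28]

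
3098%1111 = 876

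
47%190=47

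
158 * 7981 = 1260998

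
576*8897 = 5124672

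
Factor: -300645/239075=-1 * 3^3 * 5^(-1) * 17^1 * 73^(-1)=-459/365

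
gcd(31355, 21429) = 1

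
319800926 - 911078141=-591277215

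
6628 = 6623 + 5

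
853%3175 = 853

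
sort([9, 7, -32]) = [-32, 7, 9]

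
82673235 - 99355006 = -16681771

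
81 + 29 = 110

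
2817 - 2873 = -56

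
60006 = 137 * 438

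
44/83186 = 22/41593 ≈ 0.000529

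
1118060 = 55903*20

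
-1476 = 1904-3380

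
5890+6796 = 12686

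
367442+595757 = 963199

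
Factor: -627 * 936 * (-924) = 2^5 * 3^4 * 7^1 * 11^2 * 13^1 * 19^1 = 542269728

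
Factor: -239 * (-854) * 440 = 2^4 * 5^1 * 7^1 * 11^1 * 61^1 * 239^1 = 89806640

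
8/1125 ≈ 0.00711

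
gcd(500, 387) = 1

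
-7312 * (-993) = 7260816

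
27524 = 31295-3771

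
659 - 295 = 364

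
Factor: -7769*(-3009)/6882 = 2^(-1)*17^2*31^(-1)*37^(-1)*59^1*457^1 = 7792307/2294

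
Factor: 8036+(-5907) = 2129^1 = 2129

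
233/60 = 3 + 53/60 ≈ 3.88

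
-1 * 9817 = -9817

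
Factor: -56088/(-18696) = 3^1 = 3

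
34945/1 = 34945 = 34945.00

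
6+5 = 11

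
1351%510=331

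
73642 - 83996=-10354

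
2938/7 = 419+5/7 ≈ 419.71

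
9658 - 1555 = 8103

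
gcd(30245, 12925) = 5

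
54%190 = 54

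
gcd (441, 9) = 9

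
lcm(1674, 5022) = 5022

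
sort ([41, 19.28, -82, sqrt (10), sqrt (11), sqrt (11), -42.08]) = [-82, -42.08, sqrt (10), sqrt (11), sqrt (11), 19.28, 41]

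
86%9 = 5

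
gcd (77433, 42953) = 1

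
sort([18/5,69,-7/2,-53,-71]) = [-71,-53,-7/2,18/5,69]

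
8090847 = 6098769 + 1992078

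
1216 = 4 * 304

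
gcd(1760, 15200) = 160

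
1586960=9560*166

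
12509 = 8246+4263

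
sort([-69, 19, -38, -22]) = [-69, -38, -22, 19]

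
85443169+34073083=119516252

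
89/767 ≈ 0.116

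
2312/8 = 289 = 289.00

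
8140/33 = 740/3 ≈ 246.67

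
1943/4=485 + 3/4=485.75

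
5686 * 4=22744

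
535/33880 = 107/6776 ≈ 0.0158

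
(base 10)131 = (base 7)245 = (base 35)3q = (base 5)1011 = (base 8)203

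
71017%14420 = 13337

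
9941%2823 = 1472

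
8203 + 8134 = 16337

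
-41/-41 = 1 = 1.00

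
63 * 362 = 22806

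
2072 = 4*518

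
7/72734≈0.0000962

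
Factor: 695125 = 5^3 * 67^1 * 83^1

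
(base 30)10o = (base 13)561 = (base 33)s0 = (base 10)924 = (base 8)1634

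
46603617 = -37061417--83665034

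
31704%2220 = 624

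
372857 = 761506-388649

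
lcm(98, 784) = 784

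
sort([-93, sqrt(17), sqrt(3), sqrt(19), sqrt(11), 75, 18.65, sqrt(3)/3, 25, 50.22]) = [-93, sqrt(3)/3, sqrt(3), sqrt(11), sqrt(17), sqrt(19), 18.65, 25, 50.22, 75]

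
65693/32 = 2052 + 29/32 ≈ 2052.91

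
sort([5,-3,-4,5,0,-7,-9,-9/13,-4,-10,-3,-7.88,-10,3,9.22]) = [-10,-10,-9,-7.88,-7,-4,-4,-3,-3,-9/13,0,3,5,5,9.22]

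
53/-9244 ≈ -0.00573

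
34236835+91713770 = 125950605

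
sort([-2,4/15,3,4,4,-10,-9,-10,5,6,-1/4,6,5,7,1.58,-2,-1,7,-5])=[-10,-10,-9,-5,-2,-2,-1,-1/4,4/15,1.58,3,4,4,5,5,6,6,7,7]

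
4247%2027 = 193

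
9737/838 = 11 + 519/838 ≈ 11.62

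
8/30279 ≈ 0.000264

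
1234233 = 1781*693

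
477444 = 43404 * 11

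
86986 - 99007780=-98920794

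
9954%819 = 126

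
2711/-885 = -3 - 56/885 ≈ -3.06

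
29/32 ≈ 0.906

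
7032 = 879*8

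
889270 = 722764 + 166506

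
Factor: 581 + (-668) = -1*3^1*29^1 = -87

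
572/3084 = 143/771 ≈ 0.185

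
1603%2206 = 1603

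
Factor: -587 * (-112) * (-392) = -1 * 2^7 * 7^3 * 587^1 = -25771648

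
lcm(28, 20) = 140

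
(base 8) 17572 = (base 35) 6k8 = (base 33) 7d6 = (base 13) 388b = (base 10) 8058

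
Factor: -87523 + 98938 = 3^1 * 5^1 * 761^1 = 11415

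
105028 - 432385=-327357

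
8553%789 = 663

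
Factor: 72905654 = 2^1*36452827^1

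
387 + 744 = 1131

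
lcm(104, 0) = 0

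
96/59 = 1+37/59 ≈ 1.63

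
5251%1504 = 739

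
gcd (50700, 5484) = 12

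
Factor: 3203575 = 5^2*127^1*1009^1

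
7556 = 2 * 3778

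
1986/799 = 2 + 388/799≈2.49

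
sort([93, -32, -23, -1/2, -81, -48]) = [-81, -48, -32, -23, -1/2, 93]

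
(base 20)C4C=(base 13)22C4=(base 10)4892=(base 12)29B8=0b1001100011100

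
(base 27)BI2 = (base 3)102200002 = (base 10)8507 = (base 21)J62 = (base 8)20473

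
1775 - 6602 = -4827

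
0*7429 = 0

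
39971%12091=3698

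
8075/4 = 2018 + 3/4 = 2018.75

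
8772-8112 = 660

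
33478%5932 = 3818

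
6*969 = 5814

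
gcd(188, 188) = 188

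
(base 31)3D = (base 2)1101010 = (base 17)64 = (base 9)127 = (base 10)106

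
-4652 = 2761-7413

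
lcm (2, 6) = 6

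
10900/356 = 30 + 55/89 ≈ 30.62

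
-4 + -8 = -12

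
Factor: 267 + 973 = 2^3*5^1*31^1 = 1240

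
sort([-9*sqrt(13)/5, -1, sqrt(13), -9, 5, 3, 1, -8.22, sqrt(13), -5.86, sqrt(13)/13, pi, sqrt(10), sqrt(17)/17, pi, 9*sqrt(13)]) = [-9, -8.22, -9*sqrt(13)/5, -5.86, -1, sqrt(17)/17, sqrt(13)/13, 1, 3, pi, pi, sqrt(10), sqrt(13), sqrt(13), 5, 9*sqrt(13)]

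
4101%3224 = 877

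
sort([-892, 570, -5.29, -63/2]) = [-892, -63/2, -5.29, 570]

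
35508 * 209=7421172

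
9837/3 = 3279 = 3279.00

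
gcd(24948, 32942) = 14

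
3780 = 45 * 84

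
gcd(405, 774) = 9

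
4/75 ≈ 0.0533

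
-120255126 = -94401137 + -25853989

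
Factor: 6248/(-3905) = -1*2^3*5^(-1) = -8/5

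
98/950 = 49/475 ≈ 0.103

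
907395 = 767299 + 140096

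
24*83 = 1992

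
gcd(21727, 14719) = 1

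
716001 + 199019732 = 199735733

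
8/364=2/91 ≈ 0.0220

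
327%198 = 129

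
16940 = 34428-17488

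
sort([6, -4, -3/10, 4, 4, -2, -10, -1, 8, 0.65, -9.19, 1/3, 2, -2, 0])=[-10, -9.19, -4, -2, -2, -1, -3/10, 0, 1/3, 0.65, 2, 4, 4, 6, 8]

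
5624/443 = 12 + 308/443 ≈ 12.70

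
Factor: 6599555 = 5^1 * 19^1 * 127^1 * 547^1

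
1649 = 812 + 837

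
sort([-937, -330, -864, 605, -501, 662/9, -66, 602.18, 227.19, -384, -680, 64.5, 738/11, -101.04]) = [-937, -864, -680, -501, -384, -330, -101.04, -66, 64.5, 738/11, 662/9, 227.19, 602.18, 605]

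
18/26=9/13 ≈ 0.692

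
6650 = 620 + 6030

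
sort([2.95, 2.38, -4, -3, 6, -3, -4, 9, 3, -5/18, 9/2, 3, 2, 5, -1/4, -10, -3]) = [-10, -4, -4, -3, -3, -3, -5/18, -1/4, 2, 2.38, 2.95, 3, 3, 9/2, 5, 6, 9]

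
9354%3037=243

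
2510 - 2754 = -244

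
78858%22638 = 10944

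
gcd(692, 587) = 1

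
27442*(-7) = -192094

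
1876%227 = 60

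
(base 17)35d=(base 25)1df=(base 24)1g5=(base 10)965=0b1111000101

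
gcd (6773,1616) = 1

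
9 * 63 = 567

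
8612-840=7772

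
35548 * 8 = 284384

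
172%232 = 172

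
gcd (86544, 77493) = 3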